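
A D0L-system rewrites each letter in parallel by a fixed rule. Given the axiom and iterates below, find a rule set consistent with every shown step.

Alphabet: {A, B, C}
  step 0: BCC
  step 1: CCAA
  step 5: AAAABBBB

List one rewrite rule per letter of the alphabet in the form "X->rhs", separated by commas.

A->B, B->CC, C->A

  step 0 ⇒ step 1: BCC ⇒ CC·A·A
    B ↦ CC
    C ↦ A
    A ↦ B  (constrained at step 1)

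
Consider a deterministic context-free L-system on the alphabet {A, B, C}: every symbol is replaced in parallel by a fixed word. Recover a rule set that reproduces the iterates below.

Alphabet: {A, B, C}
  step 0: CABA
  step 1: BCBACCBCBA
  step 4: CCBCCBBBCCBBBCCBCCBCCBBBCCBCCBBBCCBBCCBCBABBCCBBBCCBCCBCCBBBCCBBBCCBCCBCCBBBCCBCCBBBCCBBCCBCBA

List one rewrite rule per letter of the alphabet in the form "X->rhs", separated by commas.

A->CBA, B->CCB, C->B

  step 0 ⇒ step 1: CABA ⇒ B·CBA·CCB·CBA
    A ↦ CBA
    B ↦ CCB
    C ↦ B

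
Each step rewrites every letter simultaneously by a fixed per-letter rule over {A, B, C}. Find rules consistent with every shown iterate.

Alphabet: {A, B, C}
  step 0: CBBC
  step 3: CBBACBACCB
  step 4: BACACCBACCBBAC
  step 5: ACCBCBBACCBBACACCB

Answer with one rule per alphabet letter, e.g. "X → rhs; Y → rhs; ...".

  step 4 ⇒ step 5: BACACCBACCBBAC ⇒ AC·C·B·C·B·B·AC·C·B·B·AC·AC·C·B
    A ↦ C
    B ↦ AC
    C ↦ B

A->C, B->AC, C->B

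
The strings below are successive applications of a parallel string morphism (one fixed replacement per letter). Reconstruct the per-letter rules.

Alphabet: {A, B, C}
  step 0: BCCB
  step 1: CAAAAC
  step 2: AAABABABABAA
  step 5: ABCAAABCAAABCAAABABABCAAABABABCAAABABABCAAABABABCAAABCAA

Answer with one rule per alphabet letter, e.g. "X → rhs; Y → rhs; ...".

  step 1 ⇒ step 2: CAAAAC ⇒ AA·AB·AB·AB·AB·AA
    A ↦ AB
    C ↦ AA
  step 0 ⇒ step 1: BCCB ⇒ C·AA·AA·C
    B ↦ C

A->AB, B->C, C->AA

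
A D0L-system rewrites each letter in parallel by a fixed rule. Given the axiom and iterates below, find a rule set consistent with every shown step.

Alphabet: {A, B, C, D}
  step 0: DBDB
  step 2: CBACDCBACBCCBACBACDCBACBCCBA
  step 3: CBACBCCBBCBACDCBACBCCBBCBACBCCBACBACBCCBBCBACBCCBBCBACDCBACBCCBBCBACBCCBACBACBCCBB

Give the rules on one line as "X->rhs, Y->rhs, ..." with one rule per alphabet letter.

  step 2 ⇒ step 3: CBACDCBACBCCBACBACDCBACBCCBA ⇒ CBA·CBC·CBB·CBA·CD·CBA·CBC·CBB·CBA·CBC·CBA·CBA·CBC·CBB·CBA·CBC·CBB·CBA·CD·CBA·CBC·CBB·CBA·CBC·CBA·CBA·CBC·CBB
    A ↦ CBB
    B ↦ CBC
    C ↦ CBA
    D ↦ CD

A->CBB, B->CBC, C->CBA, D->CD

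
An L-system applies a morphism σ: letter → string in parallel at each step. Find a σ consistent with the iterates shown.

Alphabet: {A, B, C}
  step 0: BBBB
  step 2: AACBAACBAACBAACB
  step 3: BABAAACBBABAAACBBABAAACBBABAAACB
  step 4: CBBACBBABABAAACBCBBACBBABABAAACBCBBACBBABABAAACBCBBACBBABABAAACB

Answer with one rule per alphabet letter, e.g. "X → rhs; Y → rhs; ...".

  step 3 ⇒ step 4: BABAAACBBABAAACBBABAAACBBABAAACB ⇒ CB·BA·CB·BA·BA·BA·AA·CB·CB·BA·CB·BA·BA·BA·AA·CB·CB·BA·CB·BA·BA·BA·AA·CB·CB·BA·CB·BA·BA·BA·AA·CB
    A ↦ BA
    B ↦ CB
    C ↦ AA

A->BA, B->CB, C->AA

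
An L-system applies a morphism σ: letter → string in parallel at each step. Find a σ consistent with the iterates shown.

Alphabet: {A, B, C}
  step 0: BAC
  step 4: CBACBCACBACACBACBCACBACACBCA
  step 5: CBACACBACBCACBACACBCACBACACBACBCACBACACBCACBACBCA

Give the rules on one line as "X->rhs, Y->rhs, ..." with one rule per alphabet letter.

  step 4 ⇒ step 5: CBACBCACBACACBACBCACBACACBCA ⇒ CB·A·CA·CB·A·CB·CA·CB·A·CA·CB·CA·CB·A·CA·CB·A·CB·CA·CB·A·CA·CB·CA·CB·A·CB·CA
    A ↦ CA
    B ↦ A
    C ↦ CB

A->CA, B->A, C->CB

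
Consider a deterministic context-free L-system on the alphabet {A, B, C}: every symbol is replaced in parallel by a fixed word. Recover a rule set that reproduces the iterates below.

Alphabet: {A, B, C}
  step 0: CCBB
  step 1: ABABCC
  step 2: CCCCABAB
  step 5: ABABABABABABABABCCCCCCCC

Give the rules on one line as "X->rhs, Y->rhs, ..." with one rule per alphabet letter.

A->C, B->C, C->AB

  step 1 ⇒ step 2: ABABCC ⇒ C·C·C·C·AB·AB
    A ↦ C
    B ↦ C
    C ↦ AB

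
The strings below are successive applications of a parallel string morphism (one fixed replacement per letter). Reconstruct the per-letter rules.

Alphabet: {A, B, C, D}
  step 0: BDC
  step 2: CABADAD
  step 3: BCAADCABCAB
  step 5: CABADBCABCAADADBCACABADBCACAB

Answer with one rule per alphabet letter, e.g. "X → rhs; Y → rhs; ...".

  step 2 ⇒ step 3: CABADAD ⇒ B·CA·AD·CA·B·CA·B
    A ↦ CA
    B ↦ AD
    C ↦ B
    D ↦ B

A->CA, B->AD, C->B, D->B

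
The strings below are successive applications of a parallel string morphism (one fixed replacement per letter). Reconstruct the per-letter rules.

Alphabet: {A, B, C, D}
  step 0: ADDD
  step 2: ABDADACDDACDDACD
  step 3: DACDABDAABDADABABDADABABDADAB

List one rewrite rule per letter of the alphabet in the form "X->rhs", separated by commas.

  step 2 ⇒ step 3: ABDADACDDACDDACD ⇒ DA·CD·AB·DA·AB·DA·D·AB·AB·DA·D·AB·AB·DA·D·AB
    A ↦ DA
    B ↦ CD
    C ↦ D
    D ↦ AB

A->DA, B->CD, C->D, D->AB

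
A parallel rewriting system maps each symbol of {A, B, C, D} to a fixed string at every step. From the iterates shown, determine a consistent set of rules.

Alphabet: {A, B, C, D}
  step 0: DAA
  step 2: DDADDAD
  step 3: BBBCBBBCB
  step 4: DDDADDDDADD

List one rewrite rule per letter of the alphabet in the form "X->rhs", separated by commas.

A->BC, B->D, C->AD, D->B

  step 3 ⇒ step 4: BBBCBBBCB ⇒ D·D·D·AD·D·D·D·AD·D
    B ↦ D
    C ↦ AD
  step 2 ⇒ step 3: DDADDAD ⇒ B·B·BC·B·B·BC·B
    A ↦ BC
  step 2 ⇒ step 3: DDADDAD ⇒ B·B·BC·B·B·BC·B
    D ↦ B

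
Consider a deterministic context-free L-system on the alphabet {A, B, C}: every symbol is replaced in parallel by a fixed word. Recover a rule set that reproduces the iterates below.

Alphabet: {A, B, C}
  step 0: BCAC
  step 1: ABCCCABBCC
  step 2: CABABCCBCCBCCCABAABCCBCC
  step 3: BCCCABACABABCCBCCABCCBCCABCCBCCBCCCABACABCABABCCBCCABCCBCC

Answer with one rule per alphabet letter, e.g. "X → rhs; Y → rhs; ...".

  step 2 ⇒ step 3: CABABCCBCCBCCCABAABCCBCC ⇒ BCC·CAB·A·CAB·A·BCC·BCC·A·BCC·BCC·A·BCC·BCC·BCC·CAB·A·CAB·CAB·A·BCC·BCC·A·BCC·BCC
    A ↦ CAB
    B ↦ A
    C ↦ BCC

A->CAB, B->A, C->BCC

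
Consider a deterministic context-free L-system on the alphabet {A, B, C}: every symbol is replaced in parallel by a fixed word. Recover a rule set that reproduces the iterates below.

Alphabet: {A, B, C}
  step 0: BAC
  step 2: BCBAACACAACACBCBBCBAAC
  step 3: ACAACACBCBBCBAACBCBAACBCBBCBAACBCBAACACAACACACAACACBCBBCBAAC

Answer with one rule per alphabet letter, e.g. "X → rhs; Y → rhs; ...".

  step 2 ⇒ step 3: BCBAACACAACACBCBBCBAAC ⇒ AC·AAC·AC·BCB·BCB·AAC·BCB·AAC·BCB·BCB·AAC·BCB·AAC·AC·AAC·AC·AC·AAC·AC·BCB·BCB·AAC
    A ↦ BCB
    B ↦ AC
    C ↦ AAC

A->BCB, B->AC, C->AAC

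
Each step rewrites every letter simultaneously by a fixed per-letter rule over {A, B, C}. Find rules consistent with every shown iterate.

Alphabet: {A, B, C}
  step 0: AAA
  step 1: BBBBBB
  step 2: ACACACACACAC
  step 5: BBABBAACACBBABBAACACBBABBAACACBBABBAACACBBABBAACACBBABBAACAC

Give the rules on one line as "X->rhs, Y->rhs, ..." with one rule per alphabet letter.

  step 1 ⇒ step 2: BBBBBB ⇒ AC·AC·AC·AC·AC·AC
    B ↦ AC
  step 0 ⇒ step 1: AAA ⇒ BB·BB·BB
    A ↦ BB
    C ↦ A  (constrained at step 2)

A->BB, B->AC, C->A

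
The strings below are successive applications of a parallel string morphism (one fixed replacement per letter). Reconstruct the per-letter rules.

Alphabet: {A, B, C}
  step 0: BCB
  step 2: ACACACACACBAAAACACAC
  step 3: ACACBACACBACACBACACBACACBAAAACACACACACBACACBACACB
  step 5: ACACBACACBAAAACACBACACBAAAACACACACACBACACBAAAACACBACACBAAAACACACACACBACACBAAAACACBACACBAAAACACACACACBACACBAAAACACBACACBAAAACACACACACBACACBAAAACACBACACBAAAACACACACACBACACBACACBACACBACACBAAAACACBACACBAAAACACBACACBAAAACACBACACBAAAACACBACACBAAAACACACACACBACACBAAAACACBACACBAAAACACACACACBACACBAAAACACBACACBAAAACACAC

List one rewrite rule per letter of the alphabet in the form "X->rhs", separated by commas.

A->AC, B->AAA, C->ACB

  step 2 ⇒ step 3: ACACACACACBAAAACACAC ⇒ AC·ACB·AC·ACB·AC·ACB·AC·ACB·AC·ACB·AAA·AC·AC·AC·AC·ACB·AC·ACB·AC·ACB
    A ↦ AC
    B ↦ AAA
    C ↦ ACB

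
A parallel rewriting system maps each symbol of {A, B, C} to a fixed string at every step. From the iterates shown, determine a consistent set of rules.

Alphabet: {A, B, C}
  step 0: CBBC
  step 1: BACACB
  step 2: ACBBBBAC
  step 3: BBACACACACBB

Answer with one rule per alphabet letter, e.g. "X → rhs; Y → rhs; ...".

  step 2 ⇒ step 3: ACBBBBAC ⇒ B·B·AC·AC·AC·AC·B·B
    A ↦ B
    B ↦ AC
    C ↦ B

A->B, B->AC, C->B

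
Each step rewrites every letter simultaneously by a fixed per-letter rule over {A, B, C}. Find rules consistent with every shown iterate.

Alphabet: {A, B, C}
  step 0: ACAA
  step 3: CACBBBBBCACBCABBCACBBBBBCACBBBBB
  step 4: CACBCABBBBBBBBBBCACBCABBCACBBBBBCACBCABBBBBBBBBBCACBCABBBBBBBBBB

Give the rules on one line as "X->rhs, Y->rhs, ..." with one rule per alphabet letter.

  step 3 ⇒ step 4: CACBBBBBCACBCABBCACBBBBBCACBBBBB ⇒ CA·CB·CA·BB·BB·BB·BB·BB·CA·CB·CA·BB·CA·CB·BB·BB·CA·CB·CA·BB·BB·BB·BB·BB·CA·CB·CA·BB·BB·BB·BB·BB
    A ↦ CB
    B ↦ BB
    C ↦ CA

A->CB, B->BB, C->CA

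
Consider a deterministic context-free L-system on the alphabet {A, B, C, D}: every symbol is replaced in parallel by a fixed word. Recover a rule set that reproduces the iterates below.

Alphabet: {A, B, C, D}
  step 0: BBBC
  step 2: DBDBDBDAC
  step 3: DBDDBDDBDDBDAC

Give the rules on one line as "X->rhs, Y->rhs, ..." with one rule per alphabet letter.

A->D, B->D, C->AC, D->DB

  step 2 ⇒ step 3: DBDBDBDAC ⇒ DB·D·DB·D·DB·D·DB·D·AC
    A ↦ D
    B ↦ D
    C ↦ AC
    D ↦ DB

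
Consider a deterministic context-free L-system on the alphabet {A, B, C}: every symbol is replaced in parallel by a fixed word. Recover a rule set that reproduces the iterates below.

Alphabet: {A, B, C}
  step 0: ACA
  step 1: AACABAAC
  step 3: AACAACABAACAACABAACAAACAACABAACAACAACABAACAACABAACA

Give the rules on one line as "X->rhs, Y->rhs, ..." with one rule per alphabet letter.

  step 0 ⇒ step 1: ACA ⇒ AAC·AB·AAC
    A ↦ AAC
    C ↦ AB
    B ↦ A  (constrained at step 1)

A->AAC, B->A, C->AB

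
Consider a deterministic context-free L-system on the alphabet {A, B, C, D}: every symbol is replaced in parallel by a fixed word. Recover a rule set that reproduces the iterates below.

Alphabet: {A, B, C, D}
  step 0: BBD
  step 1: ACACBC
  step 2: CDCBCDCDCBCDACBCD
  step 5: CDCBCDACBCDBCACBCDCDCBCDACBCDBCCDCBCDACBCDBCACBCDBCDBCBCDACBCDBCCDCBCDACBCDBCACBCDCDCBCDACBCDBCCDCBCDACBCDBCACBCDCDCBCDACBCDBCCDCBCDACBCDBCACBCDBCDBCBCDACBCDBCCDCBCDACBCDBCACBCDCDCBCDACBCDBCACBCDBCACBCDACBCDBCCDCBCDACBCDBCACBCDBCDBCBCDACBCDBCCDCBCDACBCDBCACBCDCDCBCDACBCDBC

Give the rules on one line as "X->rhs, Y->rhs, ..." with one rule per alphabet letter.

  step 1 ⇒ step 2: ACACBC ⇒ CDC·BCD·CDC·BCD·AC·BCD
    A ↦ CDC
    B ↦ AC
    C ↦ BCD
  step 0 ⇒ step 1: BBD ⇒ AC·AC·BC
    D ↦ BC

A->CDC, B->AC, C->BCD, D->BC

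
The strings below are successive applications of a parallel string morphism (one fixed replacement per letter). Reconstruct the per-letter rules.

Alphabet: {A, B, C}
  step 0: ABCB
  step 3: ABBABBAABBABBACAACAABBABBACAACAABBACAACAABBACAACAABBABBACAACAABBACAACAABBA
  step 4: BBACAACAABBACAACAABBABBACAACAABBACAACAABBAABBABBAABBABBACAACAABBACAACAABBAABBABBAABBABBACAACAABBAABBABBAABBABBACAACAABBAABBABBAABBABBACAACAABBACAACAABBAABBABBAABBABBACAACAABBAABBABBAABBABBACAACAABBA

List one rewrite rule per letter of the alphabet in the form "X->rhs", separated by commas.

A->BBA, B->CAA, C->A

  step 3 ⇒ step 4: ABBABBAABBABBACAACAABBABBACAACAABBACAACAABBACAACAABBABBACAACAABBACAACAABBA ⇒ BBA·CAA·CAA·BBA·CAA·CAA·BBA·BBA·CAA·CAA·BBA·CAA·CAA·BBA·A·BBA·BBA·A·BBA·BBA·CAA·CAA·BBA·CAA·CAA·BBA·A·BBA·BBA·A·BBA·BBA·CAA·CAA·BBA·A·BBA·BBA·A·BBA·BBA·CAA·CAA·BBA·A·BBA·BBA·A·BBA·BBA·CAA·CAA·BBA·CAA·CAA·BBA·A·BBA·BBA·A·BBA·BBA·CAA·CAA·BBA·A·BBA·BBA·A·BBA·BBA·CAA·CAA·BBA
    A ↦ BBA
    B ↦ CAA
    C ↦ A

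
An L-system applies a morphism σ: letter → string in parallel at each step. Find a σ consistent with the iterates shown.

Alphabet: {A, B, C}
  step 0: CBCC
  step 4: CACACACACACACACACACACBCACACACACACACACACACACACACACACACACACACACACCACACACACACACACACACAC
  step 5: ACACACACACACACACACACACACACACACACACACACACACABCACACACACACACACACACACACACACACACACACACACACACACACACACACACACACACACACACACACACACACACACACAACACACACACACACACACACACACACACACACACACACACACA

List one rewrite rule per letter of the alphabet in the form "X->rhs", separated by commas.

A->C, B->BC, C->ACA

  step 4 ⇒ step 5: CACACACACACACACACACACBCACACACACACACACACACACACACACACACACACACACACCACACACACACACACACACAC ⇒ ACA·C·ACA·C·ACA·C·ACA·C·ACA·C·ACA·C·ACA·C·ACA·C·ACA·C·ACA·C·ACA·BC·ACA·C·ACA·C·ACA·C·ACA·C·ACA·C·ACA·C·ACA·C·ACA·C·ACA·C·ACA·C·ACA·C·ACA·C·ACA·C·ACA·C·ACA·C·ACA·C·ACA·C·ACA·C·ACA·C·ACA·C·ACA·ACA·C·ACA·C·ACA·C·ACA·C·ACA·C·ACA·C·ACA·C·ACA·C·ACA·C·ACA·C·ACA
    A ↦ C
    B ↦ BC
    C ↦ ACA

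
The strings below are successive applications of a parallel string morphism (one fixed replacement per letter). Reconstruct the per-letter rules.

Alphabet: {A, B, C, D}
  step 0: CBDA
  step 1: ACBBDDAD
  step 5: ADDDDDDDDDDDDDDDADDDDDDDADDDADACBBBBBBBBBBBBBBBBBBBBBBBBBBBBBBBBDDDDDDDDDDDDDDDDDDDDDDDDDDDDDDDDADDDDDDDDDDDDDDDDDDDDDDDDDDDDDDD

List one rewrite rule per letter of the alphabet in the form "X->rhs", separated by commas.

A->AD, B->BB, C->AC, D->DD

  step 0 ⇒ step 1: CBDA ⇒ AC·BB·DD·AD
    A ↦ AD
    B ↦ BB
    C ↦ AC
    D ↦ DD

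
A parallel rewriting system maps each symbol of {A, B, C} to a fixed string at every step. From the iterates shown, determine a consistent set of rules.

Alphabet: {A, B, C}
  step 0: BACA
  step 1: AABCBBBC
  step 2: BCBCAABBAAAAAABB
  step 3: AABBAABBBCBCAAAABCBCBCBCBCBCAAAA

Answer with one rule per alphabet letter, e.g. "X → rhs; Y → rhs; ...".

  step 2 ⇒ step 3: BCBCAABBAAAAAABB ⇒ AA·BB·AA·BB·BC·BC·AA·AA·BC·BC·BC·BC·BC·BC·AA·AA
    A ↦ BC
    B ↦ AA
    C ↦ BB

A->BC, B->AA, C->BB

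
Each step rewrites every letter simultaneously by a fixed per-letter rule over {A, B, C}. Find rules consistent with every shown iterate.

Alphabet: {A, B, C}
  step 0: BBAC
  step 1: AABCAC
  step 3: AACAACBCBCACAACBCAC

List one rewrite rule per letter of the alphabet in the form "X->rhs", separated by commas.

A->BC, B->A, C->AC

  step 0 ⇒ step 1: BBAC ⇒ A·A·BC·AC
    A ↦ BC
    B ↦ A
    C ↦ AC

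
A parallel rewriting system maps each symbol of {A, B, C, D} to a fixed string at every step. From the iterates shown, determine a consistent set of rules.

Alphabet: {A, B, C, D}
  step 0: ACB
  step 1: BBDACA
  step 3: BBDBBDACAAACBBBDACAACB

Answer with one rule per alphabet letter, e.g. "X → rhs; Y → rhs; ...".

  step 0 ⇒ step 1: ACB ⇒ BBD·AC·A
    A ↦ BBD
    B ↦ A
    C ↦ AC
    D ↦ CB  (constrained at step 1)

A->BBD, B->A, C->AC, D->CB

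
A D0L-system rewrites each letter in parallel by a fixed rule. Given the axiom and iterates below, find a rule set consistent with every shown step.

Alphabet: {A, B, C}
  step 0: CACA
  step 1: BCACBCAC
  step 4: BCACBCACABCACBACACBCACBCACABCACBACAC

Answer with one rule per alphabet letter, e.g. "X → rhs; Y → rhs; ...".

A->CAC, B->A, C->B

  step 0 ⇒ step 1: CACA ⇒ B·CAC·B·CAC
    A ↦ CAC
    C ↦ B
    B ↦ A  (constrained at step 1)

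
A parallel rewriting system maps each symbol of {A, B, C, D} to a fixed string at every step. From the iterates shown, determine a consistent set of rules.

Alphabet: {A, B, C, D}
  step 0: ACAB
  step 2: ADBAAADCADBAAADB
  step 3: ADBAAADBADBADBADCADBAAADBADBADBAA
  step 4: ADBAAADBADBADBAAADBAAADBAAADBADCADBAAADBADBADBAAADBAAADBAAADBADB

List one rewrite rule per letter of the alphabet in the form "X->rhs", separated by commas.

A->ADB, B->A, C->DC, D->A

  step 3 ⇒ step 4: ADBAAADBADBADBADCADBAAADBADBADBAA ⇒ ADB·A·A·ADB·ADB·ADB·A·A·ADB·A·A·ADB·A·A·ADB·A·DC·ADB·A·A·ADB·ADB·ADB·A·A·ADB·A·A·ADB·A·A·ADB·ADB
    A ↦ ADB
    B ↦ A
    C ↦ DC
    D ↦ A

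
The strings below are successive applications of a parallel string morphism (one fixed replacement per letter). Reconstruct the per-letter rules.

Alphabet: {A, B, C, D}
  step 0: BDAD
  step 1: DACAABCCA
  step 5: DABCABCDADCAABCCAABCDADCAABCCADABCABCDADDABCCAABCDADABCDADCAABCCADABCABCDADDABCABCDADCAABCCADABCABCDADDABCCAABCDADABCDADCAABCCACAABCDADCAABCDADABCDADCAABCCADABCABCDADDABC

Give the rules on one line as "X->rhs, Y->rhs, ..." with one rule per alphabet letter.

  step 0 ⇒ step 1: BDAD ⇒ DA·CA·ABC·CA
    A ↦ ABC
    B ↦ DA
    D ↦ CA
    C ↦ D  (constrained at step 1)

A->ABC, B->DA, C->D, D->CA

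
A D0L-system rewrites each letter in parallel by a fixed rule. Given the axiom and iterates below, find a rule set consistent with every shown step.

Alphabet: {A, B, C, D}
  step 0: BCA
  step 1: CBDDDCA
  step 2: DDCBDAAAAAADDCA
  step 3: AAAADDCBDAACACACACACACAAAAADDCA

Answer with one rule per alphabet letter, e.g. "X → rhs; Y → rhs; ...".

  step 2 ⇒ step 3: DDCBDAAAAAADDCA ⇒ AA·AA·DD·CBD·AA·CA·CA·CA·CA·CA·CA·AA·AA·DD·CA
    A ↦ CA
    B ↦ CBD
    C ↦ DD
    D ↦ AA

A->CA, B->CBD, C->DD, D->AA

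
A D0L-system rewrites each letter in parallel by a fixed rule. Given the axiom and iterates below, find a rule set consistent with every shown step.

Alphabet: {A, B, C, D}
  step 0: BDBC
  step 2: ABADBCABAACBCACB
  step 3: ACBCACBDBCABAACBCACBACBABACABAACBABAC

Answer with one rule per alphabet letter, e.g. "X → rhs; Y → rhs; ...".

  step 2 ⇒ step 3: ABADBCABAACBCACB ⇒ ACB·C·ACB·DB·C·ABA·ACB·C·ACB·ACB·ABA·C·ABA·ACB·ABA·C
    A ↦ ACB
    B ↦ C
    C ↦ ABA
    D ↦ DB

A->ACB, B->C, C->ABA, D->DB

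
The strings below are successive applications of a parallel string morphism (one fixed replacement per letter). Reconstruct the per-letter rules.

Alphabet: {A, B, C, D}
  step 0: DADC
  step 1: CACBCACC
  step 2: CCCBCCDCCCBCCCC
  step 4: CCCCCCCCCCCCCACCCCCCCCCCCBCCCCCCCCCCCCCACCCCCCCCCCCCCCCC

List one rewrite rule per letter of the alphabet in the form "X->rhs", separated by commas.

A->CB, B->D, C->CC, D->CA

  step 1 ⇒ step 2: CACBCACC ⇒ CC·CB·CC·D·CC·CB·CC·CC
    A ↦ CB
    B ↦ D
    C ↦ CC
  step 0 ⇒ step 1: DADC ⇒ CA·CB·CA·CC
    D ↦ CA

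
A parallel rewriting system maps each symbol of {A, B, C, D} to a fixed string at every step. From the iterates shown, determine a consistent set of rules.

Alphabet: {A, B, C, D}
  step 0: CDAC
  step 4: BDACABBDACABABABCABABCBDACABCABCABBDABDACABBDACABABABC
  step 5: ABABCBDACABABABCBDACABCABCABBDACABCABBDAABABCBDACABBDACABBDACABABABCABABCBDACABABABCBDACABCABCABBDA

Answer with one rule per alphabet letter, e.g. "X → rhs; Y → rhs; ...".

A->C, B->AB, C->BDA, D->AB

  step 4 ⇒ step 5: BDACABBDACABABABCABABCBDACABCABCABBDABDACABBDACABABABC ⇒ AB·AB·C·BDA·C·AB·AB·AB·C·BDA·C·AB·C·AB·C·AB·BDA·C·AB·C·AB·BDA·AB·AB·C·BDA·C·AB·BDA·C·AB·BDA·C·AB·AB·AB·C·AB·AB·C·BDA·C·AB·AB·AB·C·BDA·C·AB·C·AB·C·AB·BDA
    A ↦ C
    B ↦ AB
    C ↦ BDA
    D ↦ AB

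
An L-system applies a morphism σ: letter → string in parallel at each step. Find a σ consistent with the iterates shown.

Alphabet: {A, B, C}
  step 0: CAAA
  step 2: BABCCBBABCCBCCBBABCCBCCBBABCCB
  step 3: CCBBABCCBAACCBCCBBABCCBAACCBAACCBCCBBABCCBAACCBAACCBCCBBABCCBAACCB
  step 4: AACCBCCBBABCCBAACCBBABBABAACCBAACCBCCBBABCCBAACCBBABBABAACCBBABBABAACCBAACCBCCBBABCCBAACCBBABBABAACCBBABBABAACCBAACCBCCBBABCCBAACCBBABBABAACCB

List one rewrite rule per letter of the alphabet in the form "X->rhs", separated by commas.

  step 3 ⇒ step 4: CCBBABCCBAACCBCCBBABCCBAACCBAACCBCCBBABCCBAACCBAACCBCCBBABCCBAACCB ⇒ A·A·CCB·CCB·BAB·CCB·A·A·CCB·BAB·BAB·A·A·CCB·A·A·CCB·CCB·BAB·CCB·A·A·CCB·BAB·BAB·A·A·CCB·BAB·BAB·A·A·CCB·A·A·CCB·CCB·BAB·CCB·A·A·CCB·BAB·BAB·A·A·CCB·BAB·BAB·A·A·CCB·A·A·CCB·CCB·BAB·CCB·A·A·CCB·BAB·BAB·A·A·CCB
    A ↦ BAB
    B ↦ CCB
    C ↦ A

A->BAB, B->CCB, C->A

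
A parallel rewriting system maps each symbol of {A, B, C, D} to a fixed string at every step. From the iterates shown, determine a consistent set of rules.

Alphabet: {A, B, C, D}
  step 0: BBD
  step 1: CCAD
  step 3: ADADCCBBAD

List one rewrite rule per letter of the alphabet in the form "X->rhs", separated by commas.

  step 0 ⇒ step 1: BBD ⇒ C·C·AD
    B ↦ C
    D ↦ AD
    A ↦ BB  (constrained at step 1)
    C ↦ D  (constrained at step 1)

A->BB, B->C, C->D, D->AD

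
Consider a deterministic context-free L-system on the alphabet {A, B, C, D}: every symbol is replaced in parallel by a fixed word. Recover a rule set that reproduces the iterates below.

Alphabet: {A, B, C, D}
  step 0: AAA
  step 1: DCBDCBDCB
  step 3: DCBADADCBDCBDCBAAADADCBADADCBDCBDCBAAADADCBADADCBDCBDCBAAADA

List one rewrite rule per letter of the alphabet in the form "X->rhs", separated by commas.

A->DCB, B->CD, C->AA, D->ADA

  step 0 ⇒ step 1: AAA ⇒ DCB·DCB·DCB
    A ↦ DCB
    B ↦ CD  (constrained at step 1)
    C ↦ AA  (constrained at step 1)
    D ↦ ADA  (constrained at step 1)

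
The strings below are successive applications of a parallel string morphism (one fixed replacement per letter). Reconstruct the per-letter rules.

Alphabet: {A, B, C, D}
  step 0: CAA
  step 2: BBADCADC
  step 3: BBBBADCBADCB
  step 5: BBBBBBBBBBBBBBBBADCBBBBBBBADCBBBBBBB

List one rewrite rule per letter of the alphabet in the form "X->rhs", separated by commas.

A->AD, B->BB, C->B, D->C

  step 2 ⇒ step 3: BBADCADC ⇒ BB·BB·AD·C·B·AD·C·B
    A ↦ AD
    B ↦ BB
    C ↦ B
    D ↦ C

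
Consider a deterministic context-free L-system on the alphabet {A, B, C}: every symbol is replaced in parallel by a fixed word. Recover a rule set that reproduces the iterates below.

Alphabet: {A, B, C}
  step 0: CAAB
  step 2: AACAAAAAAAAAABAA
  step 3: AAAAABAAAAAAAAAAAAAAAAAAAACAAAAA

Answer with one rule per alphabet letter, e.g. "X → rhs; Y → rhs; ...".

  step 2 ⇒ step 3: AACAAAAAAAAAABAA ⇒ AA·AA·AB·AA·AA·AA·AA·AA·AA·AA·AA·AA·AA·CA·AA·AA
    A ↦ AA
    B ↦ CA
    C ↦ AB

A->AA, B->CA, C->AB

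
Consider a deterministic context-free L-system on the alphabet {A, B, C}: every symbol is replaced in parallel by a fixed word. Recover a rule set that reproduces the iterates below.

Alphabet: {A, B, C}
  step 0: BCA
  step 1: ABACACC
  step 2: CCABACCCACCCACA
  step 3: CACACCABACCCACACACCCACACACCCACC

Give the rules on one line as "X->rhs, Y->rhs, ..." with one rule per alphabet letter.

A->CC, B->ABA, C->CA

  step 2 ⇒ step 3: CCABACCCACCCACA ⇒ CA·CA·CC·ABA·CC·CA·CA·CA·CC·CA·CA·CA·CC·CA·CC
    A ↦ CC
    B ↦ ABA
    C ↦ CA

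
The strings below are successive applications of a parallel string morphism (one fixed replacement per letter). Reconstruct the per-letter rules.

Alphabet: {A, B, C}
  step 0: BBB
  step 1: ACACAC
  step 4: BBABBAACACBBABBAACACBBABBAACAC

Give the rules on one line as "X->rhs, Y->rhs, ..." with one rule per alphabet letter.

  step 0 ⇒ step 1: BBB ⇒ AC·AC·AC
    B ↦ AC
    A ↦ BB  (constrained at step 1)
    C ↦ A  (constrained at step 1)

A->BB, B->AC, C->A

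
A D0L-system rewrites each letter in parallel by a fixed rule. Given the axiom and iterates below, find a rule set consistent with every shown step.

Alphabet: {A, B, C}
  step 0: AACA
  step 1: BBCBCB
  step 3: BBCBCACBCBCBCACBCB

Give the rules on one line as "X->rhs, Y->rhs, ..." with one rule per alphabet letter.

  step 0 ⇒ step 1: AACA ⇒ B·B·CBC·B
    A ↦ B
    C ↦ CBC
    B ↦ A  (constrained at step 1)

A->B, B->A, C->CBC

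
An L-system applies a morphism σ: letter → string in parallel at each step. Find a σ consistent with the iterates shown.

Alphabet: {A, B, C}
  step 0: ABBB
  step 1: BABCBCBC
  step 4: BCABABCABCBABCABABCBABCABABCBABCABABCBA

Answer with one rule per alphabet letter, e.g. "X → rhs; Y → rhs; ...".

A->BA, B->BC, C->A

  step 0 ⇒ step 1: ABBB ⇒ BA·BC·BC·BC
    A ↦ BA
    B ↦ BC
    C ↦ A  (constrained at step 1)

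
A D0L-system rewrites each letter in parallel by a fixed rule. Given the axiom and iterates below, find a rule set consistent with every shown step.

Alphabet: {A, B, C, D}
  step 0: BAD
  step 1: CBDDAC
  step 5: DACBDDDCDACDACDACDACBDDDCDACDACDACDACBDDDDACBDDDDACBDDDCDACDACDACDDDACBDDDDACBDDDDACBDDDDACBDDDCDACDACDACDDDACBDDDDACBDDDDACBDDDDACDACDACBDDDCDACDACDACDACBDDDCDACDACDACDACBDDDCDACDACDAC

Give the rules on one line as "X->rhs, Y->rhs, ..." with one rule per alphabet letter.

A->BD, B->C, C->DD, D->DAC

  step 0 ⇒ step 1: BAD ⇒ C·BD·DAC
    A ↦ BD
    B ↦ C
    D ↦ DAC
    C ↦ DD  (constrained at step 1)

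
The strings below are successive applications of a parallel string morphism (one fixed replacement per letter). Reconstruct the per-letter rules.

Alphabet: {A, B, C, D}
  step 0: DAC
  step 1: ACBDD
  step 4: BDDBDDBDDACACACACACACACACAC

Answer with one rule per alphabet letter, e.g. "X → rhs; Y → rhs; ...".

  step 0 ⇒ step 1: DAC ⇒ AC·BD·D
    A ↦ BD
    C ↦ D
    D ↦ AC
    B ↦ AC  (constrained at step 1)

A->BD, B->AC, C->D, D->AC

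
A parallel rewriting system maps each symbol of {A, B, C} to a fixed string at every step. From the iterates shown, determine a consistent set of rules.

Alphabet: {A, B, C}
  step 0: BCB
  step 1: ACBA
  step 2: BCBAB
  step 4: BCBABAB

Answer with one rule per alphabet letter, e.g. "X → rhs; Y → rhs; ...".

A->B, B->A, C->CB

  step 1 ⇒ step 2: ACBA ⇒ B·CB·A·B
    A ↦ B
    B ↦ A
    C ↦ CB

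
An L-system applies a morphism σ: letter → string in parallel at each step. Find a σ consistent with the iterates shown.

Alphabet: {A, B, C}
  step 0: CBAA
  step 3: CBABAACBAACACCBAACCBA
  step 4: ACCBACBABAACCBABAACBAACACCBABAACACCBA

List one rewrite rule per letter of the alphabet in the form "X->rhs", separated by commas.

A->BA, B->C, C->AC

  step 3 ⇒ step 4: CBABAACBAACACCBAACCBA ⇒ AC·C·BA·C·BA·BA·AC·C·BA·BA·AC·BA·AC·AC·C·BA·BA·AC·AC·C·BA
    A ↦ BA
    B ↦ C
    C ↦ AC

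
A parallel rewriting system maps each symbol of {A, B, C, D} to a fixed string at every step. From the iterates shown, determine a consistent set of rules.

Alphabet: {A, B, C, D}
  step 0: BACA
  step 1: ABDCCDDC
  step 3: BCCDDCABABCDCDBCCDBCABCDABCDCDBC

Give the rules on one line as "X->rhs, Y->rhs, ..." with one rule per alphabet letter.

A->DC, B->AB, C->CD, D->BC

  step 0 ⇒ step 1: BACA ⇒ AB·DC·CD·DC
    A ↦ DC
    B ↦ AB
    C ↦ CD
    D ↦ BC  (constrained at step 1)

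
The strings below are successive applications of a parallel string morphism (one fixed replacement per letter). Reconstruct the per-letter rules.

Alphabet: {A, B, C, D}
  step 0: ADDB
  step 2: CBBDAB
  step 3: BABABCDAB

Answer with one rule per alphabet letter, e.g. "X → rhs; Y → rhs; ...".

A->D, B->AB, C->B, D->C

  step 2 ⇒ step 3: CBBDAB ⇒ B·AB·AB·C·D·AB
    A ↦ D
    B ↦ AB
    C ↦ B
    D ↦ C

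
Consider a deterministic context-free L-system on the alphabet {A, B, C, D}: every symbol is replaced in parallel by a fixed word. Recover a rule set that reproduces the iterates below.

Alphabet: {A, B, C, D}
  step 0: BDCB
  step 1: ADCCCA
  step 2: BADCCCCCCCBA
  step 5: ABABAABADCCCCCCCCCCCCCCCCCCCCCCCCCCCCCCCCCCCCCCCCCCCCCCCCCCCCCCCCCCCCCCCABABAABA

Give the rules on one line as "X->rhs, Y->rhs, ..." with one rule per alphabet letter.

A->BA, B->A, C->CC, D->DC

  step 1 ⇒ step 2: ADCCCA ⇒ BA·DC·CC·CC·CC·BA
    A ↦ BA
    C ↦ CC
    D ↦ DC
  step 0 ⇒ step 1: BDCB ⇒ A·DC·CC·A
    B ↦ A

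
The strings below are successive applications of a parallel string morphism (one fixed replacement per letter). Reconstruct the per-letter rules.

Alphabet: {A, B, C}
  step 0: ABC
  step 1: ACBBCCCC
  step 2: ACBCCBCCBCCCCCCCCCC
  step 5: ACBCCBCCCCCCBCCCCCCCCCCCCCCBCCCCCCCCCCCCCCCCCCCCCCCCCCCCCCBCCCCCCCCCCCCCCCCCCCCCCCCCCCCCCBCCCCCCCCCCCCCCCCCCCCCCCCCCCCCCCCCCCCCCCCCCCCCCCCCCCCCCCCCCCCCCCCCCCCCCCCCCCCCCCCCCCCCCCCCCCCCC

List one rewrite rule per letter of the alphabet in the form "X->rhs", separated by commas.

A->ACB, B->BCC, C->CC

  step 1 ⇒ step 2: ACBBCCCC ⇒ ACB·CC·BCC·BCC·CC·CC·CC·CC
    A ↦ ACB
    B ↦ BCC
    C ↦ CC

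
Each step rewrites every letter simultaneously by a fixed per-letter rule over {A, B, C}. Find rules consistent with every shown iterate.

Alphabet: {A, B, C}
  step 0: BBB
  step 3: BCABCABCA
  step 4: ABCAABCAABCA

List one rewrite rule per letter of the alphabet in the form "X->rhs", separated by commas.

  step 3 ⇒ step 4: BCABCABCA ⇒ A·B·CA·A·B·CA·A·B·CA
    A ↦ CA
    B ↦ A
    C ↦ B

A->CA, B->A, C->B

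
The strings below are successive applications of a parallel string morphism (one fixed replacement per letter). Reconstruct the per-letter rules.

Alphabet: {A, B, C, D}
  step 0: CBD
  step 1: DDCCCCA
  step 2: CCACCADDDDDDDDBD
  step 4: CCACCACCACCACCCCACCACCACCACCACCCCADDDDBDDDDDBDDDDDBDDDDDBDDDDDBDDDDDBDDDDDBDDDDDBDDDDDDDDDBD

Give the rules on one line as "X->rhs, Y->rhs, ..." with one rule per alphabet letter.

A->BD, B->CC, C->DD, D->CCA

  step 1 ⇒ step 2: DDCCCCA ⇒ CCA·CCA·DD·DD·DD·DD·BD
    A ↦ BD
    C ↦ DD
    D ↦ CCA
  step 0 ⇒ step 1: CBD ⇒ DD·CC·CCA
    B ↦ CC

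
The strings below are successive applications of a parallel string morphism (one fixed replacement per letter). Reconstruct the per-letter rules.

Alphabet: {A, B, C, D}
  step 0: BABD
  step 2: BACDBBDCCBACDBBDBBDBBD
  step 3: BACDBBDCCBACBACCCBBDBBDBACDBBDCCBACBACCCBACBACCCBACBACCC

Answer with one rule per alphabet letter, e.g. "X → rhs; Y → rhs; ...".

  step 2 ⇒ step 3: BACDBBDCCBACDBBDBBDBBD ⇒ BAC·D·BBD·CC·BAC·BAC·CC·BBD·BBD·BAC·D·BBD·CC·BAC·BAC·CC·BAC·BAC·CC·BAC·BAC·CC
    A ↦ D
    B ↦ BAC
    C ↦ BBD
    D ↦ CC

A->D, B->BAC, C->BBD, D->CC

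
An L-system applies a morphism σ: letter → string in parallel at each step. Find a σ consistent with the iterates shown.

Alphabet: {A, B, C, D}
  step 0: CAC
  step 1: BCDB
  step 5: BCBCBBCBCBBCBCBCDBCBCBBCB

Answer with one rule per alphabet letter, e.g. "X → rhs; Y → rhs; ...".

  step 0 ⇒ step 1: CAC ⇒ B·CD·B
    A ↦ CD
    C ↦ B
    B ↦ CB  (constrained at step 1)
    D ↦ A  (constrained at step 1)

A->CD, B->CB, C->B, D->A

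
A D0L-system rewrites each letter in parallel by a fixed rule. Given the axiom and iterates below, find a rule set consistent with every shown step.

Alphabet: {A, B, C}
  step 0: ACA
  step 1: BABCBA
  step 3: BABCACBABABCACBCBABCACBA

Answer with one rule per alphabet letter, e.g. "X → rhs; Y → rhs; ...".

A->BA, B->AC, C->BC

  step 0 ⇒ step 1: ACA ⇒ BA·BC·BA
    A ↦ BA
    C ↦ BC
    B ↦ AC  (constrained at step 1)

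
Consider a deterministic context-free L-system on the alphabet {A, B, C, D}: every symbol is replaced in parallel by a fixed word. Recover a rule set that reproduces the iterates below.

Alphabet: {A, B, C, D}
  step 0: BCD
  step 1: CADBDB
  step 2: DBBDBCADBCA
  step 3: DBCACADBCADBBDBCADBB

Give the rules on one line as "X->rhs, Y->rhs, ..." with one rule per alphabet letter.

A->B, B->CA, C->DB, D->DB

  step 2 ⇒ step 3: DBBDBCADBCA ⇒ DB·CA·CA·DB·CA·DB·B·DB·CA·DB·B
    A ↦ B
    B ↦ CA
    C ↦ DB
    D ↦ DB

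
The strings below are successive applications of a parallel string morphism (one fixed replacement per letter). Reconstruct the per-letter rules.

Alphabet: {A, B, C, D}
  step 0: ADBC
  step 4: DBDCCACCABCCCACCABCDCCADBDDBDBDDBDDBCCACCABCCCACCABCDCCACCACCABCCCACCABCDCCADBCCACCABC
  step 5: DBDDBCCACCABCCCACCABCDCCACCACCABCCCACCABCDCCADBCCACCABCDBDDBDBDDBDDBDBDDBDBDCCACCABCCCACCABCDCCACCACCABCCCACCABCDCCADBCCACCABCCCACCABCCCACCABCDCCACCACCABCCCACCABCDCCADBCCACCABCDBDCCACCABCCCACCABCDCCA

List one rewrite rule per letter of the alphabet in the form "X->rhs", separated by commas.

A->BC, B->D, C->CCA, D->DB

  step 4 ⇒ step 5: DBDCCACCABCCCACCABCDCCADBDDBDBDDBDDBCCACCABCCCACCABCDCCACCACCABCCCACCABCDCCADBCCACCABC ⇒ DB·D·DB·CCA·CCA·BC·CCA·CCA·BC·D·CCA·CCA·CCA·BC·CCA·CCA·BC·D·CCA·DB·CCA·CCA·BC·DB·D·DB·DB·D·DB·D·DB·DB·D·DB·DB·D·CCA·CCA·BC·CCA·CCA·BC·D·CCA·CCA·CCA·BC·CCA·CCA·BC·D·CCA·DB·CCA·CCA·BC·CCA·CCA·BC·CCA·CCA·BC·D·CCA·CCA·CCA·BC·CCA·CCA·BC·D·CCA·DB·CCA·CCA·BC·DB·D·CCA·CCA·BC·CCA·CCA·BC·D·CCA
    A ↦ BC
    B ↦ D
    C ↦ CCA
    D ↦ DB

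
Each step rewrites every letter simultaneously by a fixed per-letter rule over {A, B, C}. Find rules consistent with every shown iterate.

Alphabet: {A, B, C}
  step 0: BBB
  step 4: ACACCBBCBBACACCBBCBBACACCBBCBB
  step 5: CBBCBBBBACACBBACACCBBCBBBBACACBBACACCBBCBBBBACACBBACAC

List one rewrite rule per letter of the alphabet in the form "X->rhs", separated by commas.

  step 4 ⇒ step 5: ACACCBBCBBACACCBBCBBACACCBBCBB ⇒ C·BB·C·BB·BB·AC·AC·BB·AC·AC·C·BB·C·BB·BB·AC·AC·BB·AC·AC·C·BB·C·BB·BB·AC·AC·BB·AC·AC
    A ↦ C
    B ↦ AC
    C ↦ BB

A->C, B->AC, C->BB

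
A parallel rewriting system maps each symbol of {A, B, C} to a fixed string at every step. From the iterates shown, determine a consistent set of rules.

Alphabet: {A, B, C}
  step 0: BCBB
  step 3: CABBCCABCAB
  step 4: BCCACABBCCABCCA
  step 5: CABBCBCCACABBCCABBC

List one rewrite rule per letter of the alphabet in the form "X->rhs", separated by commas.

  step 4 ⇒ step 5: BCCACABBCCABCCA ⇒ CA·B·B·C·B·C·CA·CA·B·B·C·CA·B·B·C
    A ↦ C
    B ↦ CA
    C ↦ B

A->C, B->CA, C->B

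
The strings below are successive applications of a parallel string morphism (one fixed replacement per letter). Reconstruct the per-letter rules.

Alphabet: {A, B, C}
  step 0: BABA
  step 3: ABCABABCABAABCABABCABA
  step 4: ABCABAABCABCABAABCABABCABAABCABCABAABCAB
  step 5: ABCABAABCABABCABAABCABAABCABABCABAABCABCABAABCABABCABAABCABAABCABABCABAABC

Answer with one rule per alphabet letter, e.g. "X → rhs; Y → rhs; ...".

  step 4 ⇒ step 5: ABCABAABCABCABAABCABABCABAABCABCABAABCAB ⇒ AB·C·ABA·AB·C·AB·AB·C·ABA·AB·C·ABA·AB·C·AB·AB·C·ABA·AB·C·AB·C·ABA·AB·C·AB·AB·C·ABA·AB·C·ABA·AB·C·AB·AB·C·ABA·AB·C
    A ↦ AB
    B ↦ C
    C ↦ ABA

A->AB, B->C, C->ABA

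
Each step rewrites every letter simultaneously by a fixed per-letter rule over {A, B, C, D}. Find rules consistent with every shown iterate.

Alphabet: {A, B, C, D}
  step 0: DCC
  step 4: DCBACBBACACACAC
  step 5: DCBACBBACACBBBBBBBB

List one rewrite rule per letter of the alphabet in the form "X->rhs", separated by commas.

  step 4 ⇒ step 5: DCBACBBACACACAC ⇒ DC·B·AC·B·B·AC·AC·B·B·B·B·B·B·B·B
    A ↦ B
    B ↦ AC
    C ↦ B
    D ↦ DC

A->B, B->AC, C->B, D->DC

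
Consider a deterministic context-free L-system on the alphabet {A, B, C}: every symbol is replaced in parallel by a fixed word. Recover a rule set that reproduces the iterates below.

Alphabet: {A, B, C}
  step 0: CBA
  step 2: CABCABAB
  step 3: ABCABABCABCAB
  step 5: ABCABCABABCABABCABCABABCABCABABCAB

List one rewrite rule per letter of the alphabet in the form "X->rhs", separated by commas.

  step 2 ⇒ step 3: CABCABAB ⇒ AB·C·AB·AB·C·AB·C·AB
    A ↦ C
    B ↦ AB
    C ↦ AB

A->C, B->AB, C->AB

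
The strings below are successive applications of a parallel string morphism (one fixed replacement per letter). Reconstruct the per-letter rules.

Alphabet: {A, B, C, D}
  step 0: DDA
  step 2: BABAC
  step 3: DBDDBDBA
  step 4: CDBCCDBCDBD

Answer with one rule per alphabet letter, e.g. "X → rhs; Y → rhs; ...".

A->D, B->DB, C->BA, D->C

  step 3 ⇒ step 4: DBDDBDBA ⇒ C·DB·C·C·DB·C·DB·D
    A ↦ D
    B ↦ DB
    D ↦ C
  step 2 ⇒ step 3: BABAC ⇒ DB·D·DB·D·BA
    C ↦ BA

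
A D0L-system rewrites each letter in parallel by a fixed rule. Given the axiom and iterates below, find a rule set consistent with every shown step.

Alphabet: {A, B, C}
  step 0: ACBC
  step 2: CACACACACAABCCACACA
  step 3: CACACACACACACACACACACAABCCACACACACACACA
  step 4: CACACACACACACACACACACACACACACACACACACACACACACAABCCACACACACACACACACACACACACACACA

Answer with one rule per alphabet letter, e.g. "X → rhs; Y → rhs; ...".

A->CA, B->ABC, C->CA

  step 3 ⇒ step 4: CACACACACACACACACACACAABCCACACACACACACA ⇒ CA·CA·CA·CA·CA·CA·CA·CA·CA·CA·CA·CA·CA·CA·CA·CA·CA·CA·CA·CA·CA·CA·CA·ABC·CA·CA·CA·CA·CA·CA·CA·CA·CA·CA·CA·CA·CA·CA·CA
    A ↦ CA
    B ↦ ABC
    C ↦ CA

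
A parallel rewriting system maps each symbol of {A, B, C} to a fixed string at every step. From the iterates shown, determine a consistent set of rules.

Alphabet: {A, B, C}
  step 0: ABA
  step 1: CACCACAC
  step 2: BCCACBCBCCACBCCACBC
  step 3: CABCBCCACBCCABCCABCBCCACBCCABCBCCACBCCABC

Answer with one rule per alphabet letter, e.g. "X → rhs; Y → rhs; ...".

A->CAC, B->CA, C->BC

  step 2 ⇒ step 3: BCCACBCBCCACBCCACBC ⇒ CA·BC·BC·CAC·BC·CA·BC·CA·BC·BC·CAC·BC·CA·BC·BC·CAC·BC·CA·BC
    A ↦ CAC
    B ↦ CA
    C ↦ BC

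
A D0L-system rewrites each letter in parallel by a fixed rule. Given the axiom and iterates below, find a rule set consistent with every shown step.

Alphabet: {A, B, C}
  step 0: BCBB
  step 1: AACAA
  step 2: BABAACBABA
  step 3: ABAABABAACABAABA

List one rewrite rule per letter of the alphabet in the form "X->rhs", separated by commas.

A->BA, B->A, C->AC

  step 2 ⇒ step 3: BABAACBABA ⇒ A·BA·A·BA·BA·AC·A·BA·A·BA
    A ↦ BA
    B ↦ A
    C ↦ AC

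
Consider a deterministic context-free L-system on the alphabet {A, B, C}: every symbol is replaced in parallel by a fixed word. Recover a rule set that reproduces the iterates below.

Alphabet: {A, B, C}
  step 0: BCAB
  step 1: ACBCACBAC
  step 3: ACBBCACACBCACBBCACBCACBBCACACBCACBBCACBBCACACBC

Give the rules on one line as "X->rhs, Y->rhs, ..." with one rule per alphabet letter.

A->ACB, B->AC, C->BC

  step 0 ⇒ step 1: BCAB ⇒ AC·BC·ACB·AC
    A ↦ ACB
    B ↦ AC
    C ↦ BC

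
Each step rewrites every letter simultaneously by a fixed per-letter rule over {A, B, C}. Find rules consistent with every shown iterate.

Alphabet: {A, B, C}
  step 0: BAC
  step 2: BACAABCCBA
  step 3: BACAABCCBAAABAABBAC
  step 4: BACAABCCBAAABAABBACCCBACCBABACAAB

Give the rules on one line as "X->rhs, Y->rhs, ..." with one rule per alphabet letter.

A->C, B->BA, C->AAB

  step 3 ⇒ step 4: BACAABCCBAAABAABBAC ⇒ BA·C·AAB·C·C·BA·AAB·AAB·BA·C·C·C·BA·C·C·BA·BA·C·AAB
    A ↦ C
    B ↦ BA
    C ↦ AAB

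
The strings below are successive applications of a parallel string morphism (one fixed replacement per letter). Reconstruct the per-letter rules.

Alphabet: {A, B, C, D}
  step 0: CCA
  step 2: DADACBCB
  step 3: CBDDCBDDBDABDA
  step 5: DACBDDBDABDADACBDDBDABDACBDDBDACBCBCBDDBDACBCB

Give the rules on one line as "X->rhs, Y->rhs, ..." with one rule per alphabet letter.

A->DD, B->DA, C->B, D->CB

  step 2 ⇒ step 3: DADACBCB ⇒ CB·DD·CB·DD·B·DA·B·DA
    A ↦ DD
    B ↦ DA
    C ↦ B
    D ↦ CB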